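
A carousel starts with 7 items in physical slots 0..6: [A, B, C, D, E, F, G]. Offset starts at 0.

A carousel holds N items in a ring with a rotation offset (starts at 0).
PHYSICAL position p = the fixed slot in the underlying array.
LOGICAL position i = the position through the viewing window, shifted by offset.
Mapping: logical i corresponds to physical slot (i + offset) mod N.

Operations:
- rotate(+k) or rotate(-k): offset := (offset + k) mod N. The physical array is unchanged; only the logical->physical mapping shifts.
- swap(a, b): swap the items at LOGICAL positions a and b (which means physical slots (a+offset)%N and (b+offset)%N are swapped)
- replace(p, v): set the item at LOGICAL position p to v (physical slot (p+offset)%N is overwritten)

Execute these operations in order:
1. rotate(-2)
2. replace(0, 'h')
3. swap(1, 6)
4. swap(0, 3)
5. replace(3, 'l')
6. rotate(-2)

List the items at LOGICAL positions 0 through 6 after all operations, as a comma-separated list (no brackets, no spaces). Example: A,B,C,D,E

Answer: D,G,B,E,A,l,C

Derivation:
After op 1 (rotate(-2)): offset=5, physical=[A,B,C,D,E,F,G], logical=[F,G,A,B,C,D,E]
After op 2 (replace(0, 'h')): offset=5, physical=[A,B,C,D,E,h,G], logical=[h,G,A,B,C,D,E]
After op 3 (swap(1, 6)): offset=5, physical=[A,B,C,D,G,h,E], logical=[h,E,A,B,C,D,G]
After op 4 (swap(0, 3)): offset=5, physical=[A,h,C,D,G,B,E], logical=[B,E,A,h,C,D,G]
After op 5 (replace(3, 'l')): offset=5, physical=[A,l,C,D,G,B,E], logical=[B,E,A,l,C,D,G]
After op 6 (rotate(-2)): offset=3, physical=[A,l,C,D,G,B,E], logical=[D,G,B,E,A,l,C]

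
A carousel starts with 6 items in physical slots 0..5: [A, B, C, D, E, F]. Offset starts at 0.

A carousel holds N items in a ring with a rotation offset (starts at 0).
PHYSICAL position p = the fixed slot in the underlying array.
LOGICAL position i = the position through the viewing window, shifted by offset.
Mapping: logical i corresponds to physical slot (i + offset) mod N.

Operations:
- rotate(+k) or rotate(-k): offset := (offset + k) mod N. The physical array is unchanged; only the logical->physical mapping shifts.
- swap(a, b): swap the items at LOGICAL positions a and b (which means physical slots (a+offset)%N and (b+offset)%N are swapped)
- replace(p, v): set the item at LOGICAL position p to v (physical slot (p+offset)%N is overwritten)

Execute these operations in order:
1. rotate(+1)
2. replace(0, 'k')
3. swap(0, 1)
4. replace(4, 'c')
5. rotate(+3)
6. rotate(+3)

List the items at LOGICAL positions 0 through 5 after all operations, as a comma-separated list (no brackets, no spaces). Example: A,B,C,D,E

After op 1 (rotate(+1)): offset=1, physical=[A,B,C,D,E,F], logical=[B,C,D,E,F,A]
After op 2 (replace(0, 'k')): offset=1, physical=[A,k,C,D,E,F], logical=[k,C,D,E,F,A]
After op 3 (swap(0, 1)): offset=1, physical=[A,C,k,D,E,F], logical=[C,k,D,E,F,A]
After op 4 (replace(4, 'c')): offset=1, physical=[A,C,k,D,E,c], logical=[C,k,D,E,c,A]
After op 5 (rotate(+3)): offset=4, physical=[A,C,k,D,E,c], logical=[E,c,A,C,k,D]
After op 6 (rotate(+3)): offset=1, physical=[A,C,k,D,E,c], logical=[C,k,D,E,c,A]

Answer: C,k,D,E,c,A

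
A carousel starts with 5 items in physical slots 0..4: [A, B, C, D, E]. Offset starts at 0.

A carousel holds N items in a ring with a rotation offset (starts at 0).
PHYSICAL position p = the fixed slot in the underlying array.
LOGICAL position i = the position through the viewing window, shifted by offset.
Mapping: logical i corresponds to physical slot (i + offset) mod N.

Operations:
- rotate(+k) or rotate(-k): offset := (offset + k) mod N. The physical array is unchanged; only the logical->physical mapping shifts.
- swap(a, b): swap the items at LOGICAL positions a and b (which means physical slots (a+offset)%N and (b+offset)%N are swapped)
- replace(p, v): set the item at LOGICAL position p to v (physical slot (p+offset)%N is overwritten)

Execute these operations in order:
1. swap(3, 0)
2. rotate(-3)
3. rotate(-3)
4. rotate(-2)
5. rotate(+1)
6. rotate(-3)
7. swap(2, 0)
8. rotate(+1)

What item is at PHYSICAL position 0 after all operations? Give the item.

After op 1 (swap(3, 0)): offset=0, physical=[D,B,C,A,E], logical=[D,B,C,A,E]
After op 2 (rotate(-3)): offset=2, physical=[D,B,C,A,E], logical=[C,A,E,D,B]
After op 3 (rotate(-3)): offset=4, physical=[D,B,C,A,E], logical=[E,D,B,C,A]
After op 4 (rotate(-2)): offset=2, physical=[D,B,C,A,E], logical=[C,A,E,D,B]
After op 5 (rotate(+1)): offset=3, physical=[D,B,C,A,E], logical=[A,E,D,B,C]
After op 6 (rotate(-3)): offset=0, physical=[D,B,C,A,E], logical=[D,B,C,A,E]
After op 7 (swap(2, 0)): offset=0, physical=[C,B,D,A,E], logical=[C,B,D,A,E]
After op 8 (rotate(+1)): offset=1, physical=[C,B,D,A,E], logical=[B,D,A,E,C]

Answer: C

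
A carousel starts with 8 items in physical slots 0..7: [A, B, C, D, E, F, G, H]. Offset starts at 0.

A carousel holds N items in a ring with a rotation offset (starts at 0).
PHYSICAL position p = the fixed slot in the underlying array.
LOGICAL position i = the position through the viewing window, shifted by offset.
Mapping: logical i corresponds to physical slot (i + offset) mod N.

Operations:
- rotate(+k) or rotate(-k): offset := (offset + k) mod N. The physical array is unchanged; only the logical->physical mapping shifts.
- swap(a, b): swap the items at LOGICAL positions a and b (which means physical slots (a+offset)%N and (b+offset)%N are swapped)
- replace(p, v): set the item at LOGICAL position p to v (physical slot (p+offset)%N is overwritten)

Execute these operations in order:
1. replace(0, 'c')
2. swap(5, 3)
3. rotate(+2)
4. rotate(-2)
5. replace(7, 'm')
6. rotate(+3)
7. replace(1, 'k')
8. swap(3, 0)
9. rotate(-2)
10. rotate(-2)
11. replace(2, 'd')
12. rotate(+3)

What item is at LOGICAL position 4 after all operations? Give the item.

After op 1 (replace(0, 'c')): offset=0, physical=[c,B,C,D,E,F,G,H], logical=[c,B,C,D,E,F,G,H]
After op 2 (swap(5, 3)): offset=0, physical=[c,B,C,F,E,D,G,H], logical=[c,B,C,F,E,D,G,H]
After op 3 (rotate(+2)): offset=2, physical=[c,B,C,F,E,D,G,H], logical=[C,F,E,D,G,H,c,B]
After op 4 (rotate(-2)): offset=0, physical=[c,B,C,F,E,D,G,H], logical=[c,B,C,F,E,D,G,H]
After op 5 (replace(7, 'm')): offset=0, physical=[c,B,C,F,E,D,G,m], logical=[c,B,C,F,E,D,G,m]
After op 6 (rotate(+3)): offset=3, physical=[c,B,C,F,E,D,G,m], logical=[F,E,D,G,m,c,B,C]
After op 7 (replace(1, 'k')): offset=3, physical=[c,B,C,F,k,D,G,m], logical=[F,k,D,G,m,c,B,C]
After op 8 (swap(3, 0)): offset=3, physical=[c,B,C,G,k,D,F,m], logical=[G,k,D,F,m,c,B,C]
After op 9 (rotate(-2)): offset=1, physical=[c,B,C,G,k,D,F,m], logical=[B,C,G,k,D,F,m,c]
After op 10 (rotate(-2)): offset=7, physical=[c,B,C,G,k,D,F,m], logical=[m,c,B,C,G,k,D,F]
After op 11 (replace(2, 'd')): offset=7, physical=[c,d,C,G,k,D,F,m], logical=[m,c,d,C,G,k,D,F]
After op 12 (rotate(+3)): offset=2, physical=[c,d,C,G,k,D,F,m], logical=[C,G,k,D,F,m,c,d]

Answer: F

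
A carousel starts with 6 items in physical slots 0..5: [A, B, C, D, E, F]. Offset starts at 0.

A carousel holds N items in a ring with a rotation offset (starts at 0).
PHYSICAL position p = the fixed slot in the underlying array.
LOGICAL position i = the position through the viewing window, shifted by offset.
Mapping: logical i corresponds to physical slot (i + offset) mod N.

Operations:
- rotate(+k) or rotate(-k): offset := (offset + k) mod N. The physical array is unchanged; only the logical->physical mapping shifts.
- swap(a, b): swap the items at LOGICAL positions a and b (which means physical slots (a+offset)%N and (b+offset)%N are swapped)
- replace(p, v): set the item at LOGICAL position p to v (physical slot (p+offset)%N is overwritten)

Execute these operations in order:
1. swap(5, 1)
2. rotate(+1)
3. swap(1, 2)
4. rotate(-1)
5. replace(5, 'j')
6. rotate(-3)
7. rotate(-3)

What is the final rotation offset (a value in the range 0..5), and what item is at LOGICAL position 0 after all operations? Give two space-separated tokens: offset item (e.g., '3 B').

Answer: 0 A

Derivation:
After op 1 (swap(5, 1)): offset=0, physical=[A,F,C,D,E,B], logical=[A,F,C,D,E,B]
After op 2 (rotate(+1)): offset=1, physical=[A,F,C,D,E,B], logical=[F,C,D,E,B,A]
After op 3 (swap(1, 2)): offset=1, physical=[A,F,D,C,E,B], logical=[F,D,C,E,B,A]
After op 4 (rotate(-1)): offset=0, physical=[A,F,D,C,E,B], logical=[A,F,D,C,E,B]
After op 5 (replace(5, 'j')): offset=0, physical=[A,F,D,C,E,j], logical=[A,F,D,C,E,j]
After op 6 (rotate(-3)): offset=3, physical=[A,F,D,C,E,j], logical=[C,E,j,A,F,D]
After op 7 (rotate(-3)): offset=0, physical=[A,F,D,C,E,j], logical=[A,F,D,C,E,j]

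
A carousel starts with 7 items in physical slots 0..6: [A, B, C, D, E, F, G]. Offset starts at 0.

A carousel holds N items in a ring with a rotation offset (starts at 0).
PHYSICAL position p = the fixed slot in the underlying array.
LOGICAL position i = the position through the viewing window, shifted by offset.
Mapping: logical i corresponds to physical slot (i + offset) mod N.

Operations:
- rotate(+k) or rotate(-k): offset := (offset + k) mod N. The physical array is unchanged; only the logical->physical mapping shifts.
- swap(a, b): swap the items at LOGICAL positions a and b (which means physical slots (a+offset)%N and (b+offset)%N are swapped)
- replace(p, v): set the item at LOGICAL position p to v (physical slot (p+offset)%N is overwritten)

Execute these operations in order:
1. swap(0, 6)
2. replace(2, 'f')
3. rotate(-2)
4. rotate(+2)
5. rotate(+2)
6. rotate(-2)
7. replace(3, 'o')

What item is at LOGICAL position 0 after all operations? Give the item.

After op 1 (swap(0, 6)): offset=0, physical=[G,B,C,D,E,F,A], logical=[G,B,C,D,E,F,A]
After op 2 (replace(2, 'f')): offset=0, physical=[G,B,f,D,E,F,A], logical=[G,B,f,D,E,F,A]
After op 3 (rotate(-2)): offset=5, physical=[G,B,f,D,E,F,A], logical=[F,A,G,B,f,D,E]
After op 4 (rotate(+2)): offset=0, physical=[G,B,f,D,E,F,A], logical=[G,B,f,D,E,F,A]
After op 5 (rotate(+2)): offset=2, physical=[G,B,f,D,E,F,A], logical=[f,D,E,F,A,G,B]
After op 6 (rotate(-2)): offset=0, physical=[G,B,f,D,E,F,A], logical=[G,B,f,D,E,F,A]
After op 7 (replace(3, 'o')): offset=0, physical=[G,B,f,o,E,F,A], logical=[G,B,f,o,E,F,A]

Answer: G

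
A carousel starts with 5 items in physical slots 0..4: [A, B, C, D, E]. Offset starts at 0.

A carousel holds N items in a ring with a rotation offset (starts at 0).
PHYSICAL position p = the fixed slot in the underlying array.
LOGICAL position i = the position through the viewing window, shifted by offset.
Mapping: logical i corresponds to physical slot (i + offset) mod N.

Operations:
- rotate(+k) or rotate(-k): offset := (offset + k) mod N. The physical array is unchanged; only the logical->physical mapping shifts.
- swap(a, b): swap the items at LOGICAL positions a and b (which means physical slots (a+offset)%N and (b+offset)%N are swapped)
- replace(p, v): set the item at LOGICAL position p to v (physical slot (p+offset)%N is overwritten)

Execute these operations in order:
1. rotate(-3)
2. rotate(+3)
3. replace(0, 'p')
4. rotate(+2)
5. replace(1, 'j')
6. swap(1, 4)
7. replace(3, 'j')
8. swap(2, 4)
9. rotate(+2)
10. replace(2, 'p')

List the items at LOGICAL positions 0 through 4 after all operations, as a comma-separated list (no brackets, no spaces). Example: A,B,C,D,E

After op 1 (rotate(-3)): offset=2, physical=[A,B,C,D,E], logical=[C,D,E,A,B]
After op 2 (rotate(+3)): offset=0, physical=[A,B,C,D,E], logical=[A,B,C,D,E]
After op 3 (replace(0, 'p')): offset=0, physical=[p,B,C,D,E], logical=[p,B,C,D,E]
After op 4 (rotate(+2)): offset=2, physical=[p,B,C,D,E], logical=[C,D,E,p,B]
After op 5 (replace(1, 'j')): offset=2, physical=[p,B,C,j,E], logical=[C,j,E,p,B]
After op 6 (swap(1, 4)): offset=2, physical=[p,j,C,B,E], logical=[C,B,E,p,j]
After op 7 (replace(3, 'j')): offset=2, physical=[j,j,C,B,E], logical=[C,B,E,j,j]
After op 8 (swap(2, 4)): offset=2, physical=[j,E,C,B,j], logical=[C,B,j,j,E]
After op 9 (rotate(+2)): offset=4, physical=[j,E,C,B,j], logical=[j,j,E,C,B]
After op 10 (replace(2, 'p')): offset=4, physical=[j,p,C,B,j], logical=[j,j,p,C,B]

Answer: j,j,p,C,B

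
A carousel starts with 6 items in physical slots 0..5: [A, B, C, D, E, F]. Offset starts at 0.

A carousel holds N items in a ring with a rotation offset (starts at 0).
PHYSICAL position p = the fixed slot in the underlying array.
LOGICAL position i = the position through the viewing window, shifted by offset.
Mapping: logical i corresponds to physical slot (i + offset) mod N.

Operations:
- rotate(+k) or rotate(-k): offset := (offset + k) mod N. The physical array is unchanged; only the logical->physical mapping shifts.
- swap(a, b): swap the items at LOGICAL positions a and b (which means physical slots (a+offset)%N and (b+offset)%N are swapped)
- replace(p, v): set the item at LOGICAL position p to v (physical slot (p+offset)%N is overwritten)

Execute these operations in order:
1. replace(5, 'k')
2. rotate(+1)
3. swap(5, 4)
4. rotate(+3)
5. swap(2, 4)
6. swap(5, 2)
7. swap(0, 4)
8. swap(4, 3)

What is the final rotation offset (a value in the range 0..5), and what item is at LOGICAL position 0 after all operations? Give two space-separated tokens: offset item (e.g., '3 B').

Answer: 4 k

Derivation:
After op 1 (replace(5, 'k')): offset=0, physical=[A,B,C,D,E,k], logical=[A,B,C,D,E,k]
After op 2 (rotate(+1)): offset=1, physical=[A,B,C,D,E,k], logical=[B,C,D,E,k,A]
After op 3 (swap(5, 4)): offset=1, physical=[k,B,C,D,E,A], logical=[B,C,D,E,A,k]
After op 4 (rotate(+3)): offset=4, physical=[k,B,C,D,E,A], logical=[E,A,k,B,C,D]
After op 5 (swap(2, 4)): offset=4, physical=[C,B,k,D,E,A], logical=[E,A,C,B,k,D]
After op 6 (swap(5, 2)): offset=4, physical=[D,B,k,C,E,A], logical=[E,A,D,B,k,C]
After op 7 (swap(0, 4)): offset=4, physical=[D,B,E,C,k,A], logical=[k,A,D,B,E,C]
After op 8 (swap(4, 3)): offset=4, physical=[D,E,B,C,k,A], logical=[k,A,D,E,B,C]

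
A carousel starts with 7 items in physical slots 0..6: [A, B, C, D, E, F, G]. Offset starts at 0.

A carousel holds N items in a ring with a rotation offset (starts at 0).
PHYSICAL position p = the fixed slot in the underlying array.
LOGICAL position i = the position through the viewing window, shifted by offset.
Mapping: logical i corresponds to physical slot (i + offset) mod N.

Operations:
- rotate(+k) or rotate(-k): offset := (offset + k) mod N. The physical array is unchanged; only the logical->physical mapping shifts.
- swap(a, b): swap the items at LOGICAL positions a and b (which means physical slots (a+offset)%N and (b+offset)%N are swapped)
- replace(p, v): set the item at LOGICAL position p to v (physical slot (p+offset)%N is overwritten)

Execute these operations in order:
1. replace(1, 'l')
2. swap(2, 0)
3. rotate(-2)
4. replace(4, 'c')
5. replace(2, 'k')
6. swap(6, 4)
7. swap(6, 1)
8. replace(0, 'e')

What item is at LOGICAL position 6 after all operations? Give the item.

After op 1 (replace(1, 'l')): offset=0, physical=[A,l,C,D,E,F,G], logical=[A,l,C,D,E,F,G]
After op 2 (swap(2, 0)): offset=0, physical=[C,l,A,D,E,F,G], logical=[C,l,A,D,E,F,G]
After op 3 (rotate(-2)): offset=5, physical=[C,l,A,D,E,F,G], logical=[F,G,C,l,A,D,E]
After op 4 (replace(4, 'c')): offset=5, physical=[C,l,c,D,E,F,G], logical=[F,G,C,l,c,D,E]
After op 5 (replace(2, 'k')): offset=5, physical=[k,l,c,D,E,F,G], logical=[F,G,k,l,c,D,E]
After op 6 (swap(6, 4)): offset=5, physical=[k,l,E,D,c,F,G], logical=[F,G,k,l,E,D,c]
After op 7 (swap(6, 1)): offset=5, physical=[k,l,E,D,G,F,c], logical=[F,c,k,l,E,D,G]
After op 8 (replace(0, 'e')): offset=5, physical=[k,l,E,D,G,e,c], logical=[e,c,k,l,E,D,G]

Answer: G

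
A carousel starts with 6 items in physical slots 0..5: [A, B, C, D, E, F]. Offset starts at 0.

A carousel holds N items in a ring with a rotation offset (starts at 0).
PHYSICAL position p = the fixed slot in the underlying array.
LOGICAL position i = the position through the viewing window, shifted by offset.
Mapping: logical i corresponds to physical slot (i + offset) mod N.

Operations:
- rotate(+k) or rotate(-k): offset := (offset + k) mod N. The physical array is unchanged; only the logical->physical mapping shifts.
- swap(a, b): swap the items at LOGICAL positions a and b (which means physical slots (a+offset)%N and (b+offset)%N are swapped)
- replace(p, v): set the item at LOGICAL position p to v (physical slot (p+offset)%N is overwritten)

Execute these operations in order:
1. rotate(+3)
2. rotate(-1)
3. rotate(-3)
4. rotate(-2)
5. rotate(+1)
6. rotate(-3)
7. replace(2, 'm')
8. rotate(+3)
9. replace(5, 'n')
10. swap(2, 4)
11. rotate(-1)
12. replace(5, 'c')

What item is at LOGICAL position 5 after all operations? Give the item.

After op 1 (rotate(+3)): offset=3, physical=[A,B,C,D,E,F], logical=[D,E,F,A,B,C]
After op 2 (rotate(-1)): offset=2, physical=[A,B,C,D,E,F], logical=[C,D,E,F,A,B]
After op 3 (rotate(-3)): offset=5, physical=[A,B,C,D,E,F], logical=[F,A,B,C,D,E]
After op 4 (rotate(-2)): offset=3, physical=[A,B,C,D,E,F], logical=[D,E,F,A,B,C]
After op 5 (rotate(+1)): offset=4, physical=[A,B,C,D,E,F], logical=[E,F,A,B,C,D]
After op 6 (rotate(-3)): offset=1, physical=[A,B,C,D,E,F], logical=[B,C,D,E,F,A]
After op 7 (replace(2, 'm')): offset=1, physical=[A,B,C,m,E,F], logical=[B,C,m,E,F,A]
After op 8 (rotate(+3)): offset=4, physical=[A,B,C,m,E,F], logical=[E,F,A,B,C,m]
After op 9 (replace(5, 'n')): offset=4, physical=[A,B,C,n,E,F], logical=[E,F,A,B,C,n]
After op 10 (swap(2, 4)): offset=4, physical=[C,B,A,n,E,F], logical=[E,F,C,B,A,n]
After op 11 (rotate(-1)): offset=3, physical=[C,B,A,n,E,F], logical=[n,E,F,C,B,A]
After op 12 (replace(5, 'c')): offset=3, physical=[C,B,c,n,E,F], logical=[n,E,F,C,B,c]

Answer: c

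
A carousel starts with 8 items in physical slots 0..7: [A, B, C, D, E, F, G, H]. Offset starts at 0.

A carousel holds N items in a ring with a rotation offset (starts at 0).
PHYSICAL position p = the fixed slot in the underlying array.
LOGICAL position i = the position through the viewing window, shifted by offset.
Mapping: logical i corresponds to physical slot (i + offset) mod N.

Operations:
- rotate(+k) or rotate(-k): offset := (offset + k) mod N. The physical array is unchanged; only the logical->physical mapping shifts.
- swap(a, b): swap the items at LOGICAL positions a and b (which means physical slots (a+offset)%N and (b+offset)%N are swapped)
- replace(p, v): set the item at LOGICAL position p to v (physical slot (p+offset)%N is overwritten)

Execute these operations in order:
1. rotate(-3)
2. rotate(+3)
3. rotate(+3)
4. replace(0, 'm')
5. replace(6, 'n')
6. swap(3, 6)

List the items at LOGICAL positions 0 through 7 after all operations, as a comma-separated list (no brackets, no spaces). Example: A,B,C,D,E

Answer: m,E,F,n,H,A,G,C

Derivation:
After op 1 (rotate(-3)): offset=5, physical=[A,B,C,D,E,F,G,H], logical=[F,G,H,A,B,C,D,E]
After op 2 (rotate(+3)): offset=0, physical=[A,B,C,D,E,F,G,H], logical=[A,B,C,D,E,F,G,H]
After op 3 (rotate(+3)): offset=3, physical=[A,B,C,D,E,F,G,H], logical=[D,E,F,G,H,A,B,C]
After op 4 (replace(0, 'm')): offset=3, physical=[A,B,C,m,E,F,G,H], logical=[m,E,F,G,H,A,B,C]
After op 5 (replace(6, 'n')): offset=3, physical=[A,n,C,m,E,F,G,H], logical=[m,E,F,G,H,A,n,C]
After op 6 (swap(3, 6)): offset=3, physical=[A,G,C,m,E,F,n,H], logical=[m,E,F,n,H,A,G,C]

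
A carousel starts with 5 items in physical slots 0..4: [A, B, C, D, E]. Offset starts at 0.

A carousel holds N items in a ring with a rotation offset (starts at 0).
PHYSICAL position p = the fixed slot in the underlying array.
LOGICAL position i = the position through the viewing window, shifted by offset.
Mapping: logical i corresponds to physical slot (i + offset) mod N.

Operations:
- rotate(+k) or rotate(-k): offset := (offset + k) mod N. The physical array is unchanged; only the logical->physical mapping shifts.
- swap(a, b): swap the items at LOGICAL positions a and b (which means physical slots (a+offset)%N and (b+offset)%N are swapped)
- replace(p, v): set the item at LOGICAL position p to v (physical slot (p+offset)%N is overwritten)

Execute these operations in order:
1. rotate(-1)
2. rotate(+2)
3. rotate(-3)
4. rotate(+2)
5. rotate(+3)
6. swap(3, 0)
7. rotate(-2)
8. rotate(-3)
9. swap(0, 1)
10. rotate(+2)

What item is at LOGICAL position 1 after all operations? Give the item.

Answer: D

Derivation:
After op 1 (rotate(-1)): offset=4, physical=[A,B,C,D,E], logical=[E,A,B,C,D]
After op 2 (rotate(+2)): offset=1, physical=[A,B,C,D,E], logical=[B,C,D,E,A]
After op 3 (rotate(-3)): offset=3, physical=[A,B,C,D,E], logical=[D,E,A,B,C]
After op 4 (rotate(+2)): offset=0, physical=[A,B,C,D,E], logical=[A,B,C,D,E]
After op 5 (rotate(+3)): offset=3, physical=[A,B,C,D,E], logical=[D,E,A,B,C]
After op 6 (swap(3, 0)): offset=3, physical=[A,D,C,B,E], logical=[B,E,A,D,C]
After op 7 (rotate(-2)): offset=1, physical=[A,D,C,B,E], logical=[D,C,B,E,A]
After op 8 (rotate(-3)): offset=3, physical=[A,D,C,B,E], logical=[B,E,A,D,C]
After op 9 (swap(0, 1)): offset=3, physical=[A,D,C,E,B], logical=[E,B,A,D,C]
After op 10 (rotate(+2)): offset=0, physical=[A,D,C,E,B], logical=[A,D,C,E,B]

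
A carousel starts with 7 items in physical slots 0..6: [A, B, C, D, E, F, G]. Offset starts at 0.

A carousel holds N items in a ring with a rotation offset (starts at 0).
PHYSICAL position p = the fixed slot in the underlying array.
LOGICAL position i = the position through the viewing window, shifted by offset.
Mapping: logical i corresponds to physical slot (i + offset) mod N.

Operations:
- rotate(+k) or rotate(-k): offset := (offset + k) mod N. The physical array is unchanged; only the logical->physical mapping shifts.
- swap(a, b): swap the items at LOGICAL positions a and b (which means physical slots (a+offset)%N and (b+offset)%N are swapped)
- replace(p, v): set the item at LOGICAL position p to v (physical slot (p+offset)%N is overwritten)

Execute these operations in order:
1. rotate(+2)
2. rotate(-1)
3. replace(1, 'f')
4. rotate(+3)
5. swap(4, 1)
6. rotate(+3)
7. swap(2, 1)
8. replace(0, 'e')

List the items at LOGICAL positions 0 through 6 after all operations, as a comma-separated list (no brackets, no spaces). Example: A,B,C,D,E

Answer: e,f,F,D,E,B,G

Derivation:
After op 1 (rotate(+2)): offset=2, physical=[A,B,C,D,E,F,G], logical=[C,D,E,F,G,A,B]
After op 2 (rotate(-1)): offset=1, physical=[A,B,C,D,E,F,G], logical=[B,C,D,E,F,G,A]
After op 3 (replace(1, 'f')): offset=1, physical=[A,B,f,D,E,F,G], logical=[B,f,D,E,F,G,A]
After op 4 (rotate(+3)): offset=4, physical=[A,B,f,D,E,F,G], logical=[E,F,G,A,B,f,D]
After op 5 (swap(4, 1)): offset=4, physical=[A,F,f,D,E,B,G], logical=[E,B,G,A,F,f,D]
After op 6 (rotate(+3)): offset=0, physical=[A,F,f,D,E,B,G], logical=[A,F,f,D,E,B,G]
After op 7 (swap(2, 1)): offset=0, physical=[A,f,F,D,E,B,G], logical=[A,f,F,D,E,B,G]
After op 8 (replace(0, 'e')): offset=0, physical=[e,f,F,D,E,B,G], logical=[e,f,F,D,E,B,G]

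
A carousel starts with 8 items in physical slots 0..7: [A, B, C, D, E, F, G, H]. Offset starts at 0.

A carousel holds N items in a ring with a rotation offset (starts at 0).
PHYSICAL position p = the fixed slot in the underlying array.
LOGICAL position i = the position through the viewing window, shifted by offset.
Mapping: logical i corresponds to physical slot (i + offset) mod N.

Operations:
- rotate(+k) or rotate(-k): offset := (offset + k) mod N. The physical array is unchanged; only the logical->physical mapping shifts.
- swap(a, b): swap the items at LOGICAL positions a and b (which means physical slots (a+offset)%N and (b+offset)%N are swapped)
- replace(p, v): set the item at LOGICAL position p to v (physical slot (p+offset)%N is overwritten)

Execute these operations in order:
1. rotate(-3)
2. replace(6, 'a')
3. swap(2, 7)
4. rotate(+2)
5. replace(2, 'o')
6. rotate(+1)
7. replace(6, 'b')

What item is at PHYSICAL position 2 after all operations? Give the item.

Answer: C

Derivation:
After op 1 (rotate(-3)): offset=5, physical=[A,B,C,D,E,F,G,H], logical=[F,G,H,A,B,C,D,E]
After op 2 (replace(6, 'a')): offset=5, physical=[A,B,C,a,E,F,G,H], logical=[F,G,H,A,B,C,a,E]
After op 3 (swap(2, 7)): offset=5, physical=[A,B,C,a,H,F,G,E], logical=[F,G,E,A,B,C,a,H]
After op 4 (rotate(+2)): offset=7, physical=[A,B,C,a,H,F,G,E], logical=[E,A,B,C,a,H,F,G]
After op 5 (replace(2, 'o')): offset=7, physical=[A,o,C,a,H,F,G,E], logical=[E,A,o,C,a,H,F,G]
After op 6 (rotate(+1)): offset=0, physical=[A,o,C,a,H,F,G,E], logical=[A,o,C,a,H,F,G,E]
After op 7 (replace(6, 'b')): offset=0, physical=[A,o,C,a,H,F,b,E], logical=[A,o,C,a,H,F,b,E]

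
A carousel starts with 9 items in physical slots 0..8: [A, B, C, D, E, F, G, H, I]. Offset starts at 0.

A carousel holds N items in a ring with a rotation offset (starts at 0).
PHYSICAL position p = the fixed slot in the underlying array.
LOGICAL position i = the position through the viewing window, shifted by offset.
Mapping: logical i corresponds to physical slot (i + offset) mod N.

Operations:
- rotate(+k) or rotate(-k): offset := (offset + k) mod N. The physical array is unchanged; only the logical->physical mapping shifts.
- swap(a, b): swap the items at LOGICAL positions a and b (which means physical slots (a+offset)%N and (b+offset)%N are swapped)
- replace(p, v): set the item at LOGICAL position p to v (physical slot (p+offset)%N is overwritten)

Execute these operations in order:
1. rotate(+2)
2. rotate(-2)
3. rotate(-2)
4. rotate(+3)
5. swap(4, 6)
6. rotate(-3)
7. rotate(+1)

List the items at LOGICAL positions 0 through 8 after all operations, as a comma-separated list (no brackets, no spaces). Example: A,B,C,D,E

After op 1 (rotate(+2)): offset=2, physical=[A,B,C,D,E,F,G,H,I], logical=[C,D,E,F,G,H,I,A,B]
After op 2 (rotate(-2)): offset=0, physical=[A,B,C,D,E,F,G,H,I], logical=[A,B,C,D,E,F,G,H,I]
After op 3 (rotate(-2)): offset=7, physical=[A,B,C,D,E,F,G,H,I], logical=[H,I,A,B,C,D,E,F,G]
After op 4 (rotate(+3)): offset=1, physical=[A,B,C,D,E,F,G,H,I], logical=[B,C,D,E,F,G,H,I,A]
After op 5 (swap(4, 6)): offset=1, physical=[A,B,C,D,E,H,G,F,I], logical=[B,C,D,E,H,G,F,I,A]
After op 6 (rotate(-3)): offset=7, physical=[A,B,C,D,E,H,G,F,I], logical=[F,I,A,B,C,D,E,H,G]
After op 7 (rotate(+1)): offset=8, physical=[A,B,C,D,E,H,G,F,I], logical=[I,A,B,C,D,E,H,G,F]

Answer: I,A,B,C,D,E,H,G,F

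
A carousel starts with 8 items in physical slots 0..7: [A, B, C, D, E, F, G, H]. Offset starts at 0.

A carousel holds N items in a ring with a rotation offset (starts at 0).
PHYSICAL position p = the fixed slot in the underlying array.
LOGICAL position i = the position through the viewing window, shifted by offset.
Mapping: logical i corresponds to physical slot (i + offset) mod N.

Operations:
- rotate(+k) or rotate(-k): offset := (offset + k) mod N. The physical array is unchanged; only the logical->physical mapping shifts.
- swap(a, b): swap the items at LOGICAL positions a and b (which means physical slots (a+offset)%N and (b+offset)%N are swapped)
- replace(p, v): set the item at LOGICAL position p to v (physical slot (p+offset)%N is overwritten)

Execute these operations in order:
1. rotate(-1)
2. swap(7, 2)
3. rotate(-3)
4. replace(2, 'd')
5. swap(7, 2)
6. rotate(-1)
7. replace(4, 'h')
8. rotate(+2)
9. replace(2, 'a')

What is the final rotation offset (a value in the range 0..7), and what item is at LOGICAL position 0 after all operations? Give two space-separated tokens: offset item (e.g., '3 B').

After op 1 (rotate(-1)): offset=7, physical=[A,B,C,D,E,F,G,H], logical=[H,A,B,C,D,E,F,G]
After op 2 (swap(7, 2)): offset=7, physical=[A,G,C,D,E,F,B,H], logical=[H,A,G,C,D,E,F,B]
After op 3 (rotate(-3)): offset=4, physical=[A,G,C,D,E,F,B,H], logical=[E,F,B,H,A,G,C,D]
After op 4 (replace(2, 'd')): offset=4, physical=[A,G,C,D,E,F,d,H], logical=[E,F,d,H,A,G,C,D]
After op 5 (swap(7, 2)): offset=4, physical=[A,G,C,d,E,F,D,H], logical=[E,F,D,H,A,G,C,d]
After op 6 (rotate(-1)): offset=3, physical=[A,G,C,d,E,F,D,H], logical=[d,E,F,D,H,A,G,C]
After op 7 (replace(4, 'h')): offset=3, physical=[A,G,C,d,E,F,D,h], logical=[d,E,F,D,h,A,G,C]
After op 8 (rotate(+2)): offset=5, physical=[A,G,C,d,E,F,D,h], logical=[F,D,h,A,G,C,d,E]
After op 9 (replace(2, 'a')): offset=5, physical=[A,G,C,d,E,F,D,a], logical=[F,D,a,A,G,C,d,E]

Answer: 5 F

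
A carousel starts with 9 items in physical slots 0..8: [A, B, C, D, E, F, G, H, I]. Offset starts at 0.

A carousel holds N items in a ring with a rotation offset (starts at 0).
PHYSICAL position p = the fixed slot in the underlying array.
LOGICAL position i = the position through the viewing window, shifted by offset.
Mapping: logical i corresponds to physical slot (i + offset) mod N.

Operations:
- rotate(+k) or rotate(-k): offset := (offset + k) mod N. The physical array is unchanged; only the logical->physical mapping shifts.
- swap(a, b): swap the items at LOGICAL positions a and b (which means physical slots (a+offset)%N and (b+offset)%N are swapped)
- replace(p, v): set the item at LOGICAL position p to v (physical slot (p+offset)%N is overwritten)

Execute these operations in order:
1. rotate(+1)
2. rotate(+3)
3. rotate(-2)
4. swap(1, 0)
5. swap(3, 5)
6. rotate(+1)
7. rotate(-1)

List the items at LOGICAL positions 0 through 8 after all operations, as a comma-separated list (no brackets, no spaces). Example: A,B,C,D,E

After op 1 (rotate(+1)): offset=1, physical=[A,B,C,D,E,F,G,H,I], logical=[B,C,D,E,F,G,H,I,A]
After op 2 (rotate(+3)): offset=4, physical=[A,B,C,D,E,F,G,H,I], logical=[E,F,G,H,I,A,B,C,D]
After op 3 (rotate(-2)): offset=2, physical=[A,B,C,D,E,F,G,H,I], logical=[C,D,E,F,G,H,I,A,B]
After op 4 (swap(1, 0)): offset=2, physical=[A,B,D,C,E,F,G,H,I], logical=[D,C,E,F,G,H,I,A,B]
After op 5 (swap(3, 5)): offset=2, physical=[A,B,D,C,E,H,G,F,I], logical=[D,C,E,H,G,F,I,A,B]
After op 6 (rotate(+1)): offset=3, physical=[A,B,D,C,E,H,G,F,I], logical=[C,E,H,G,F,I,A,B,D]
After op 7 (rotate(-1)): offset=2, physical=[A,B,D,C,E,H,G,F,I], logical=[D,C,E,H,G,F,I,A,B]

Answer: D,C,E,H,G,F,I,A,B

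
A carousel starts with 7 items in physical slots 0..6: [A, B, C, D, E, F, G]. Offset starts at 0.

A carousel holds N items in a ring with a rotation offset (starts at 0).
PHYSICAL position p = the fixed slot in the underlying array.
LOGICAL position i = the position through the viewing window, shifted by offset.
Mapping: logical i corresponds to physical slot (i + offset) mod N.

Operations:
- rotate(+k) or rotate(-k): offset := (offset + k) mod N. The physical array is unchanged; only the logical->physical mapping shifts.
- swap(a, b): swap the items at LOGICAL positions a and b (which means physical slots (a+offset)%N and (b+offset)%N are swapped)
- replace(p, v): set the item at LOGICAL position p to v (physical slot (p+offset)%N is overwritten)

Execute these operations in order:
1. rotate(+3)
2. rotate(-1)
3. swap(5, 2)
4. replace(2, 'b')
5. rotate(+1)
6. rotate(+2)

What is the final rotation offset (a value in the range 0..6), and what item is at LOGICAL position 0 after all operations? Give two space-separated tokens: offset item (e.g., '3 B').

Answer: 5 F

Derivation:
After op 1 (rotate(+3)): offset=3, physical=[A,B,C,D,E,F,G], logical=[D,E,F,G,A,B,C]
After op 2 (rotate(-1)): offset=2, physical=[A,B,C,D,E,F,G], logical=[C,D,E,F,G,A,B]
After op 3 (swap(5, 2)): offset=2, physical=[E,B,C,D,A,F,G], logical=[C,D,A,F,G,E,B]
After op 4 (replace(2, 'b')): offset=2, physical=[E,B,C,D,b,F,G], logical=[C,D,b,F,G,E,B]
After op 5 (rotate(+1)): offset=3, physical=[E,B,C,D,b,F,G], logical=[D,b,F,G,E,B,C]
After op 6 (rotate(+2)): offset=5, physical=[E,B,C,D,b,F,G], logical=[F,G,E,B,C,D,b]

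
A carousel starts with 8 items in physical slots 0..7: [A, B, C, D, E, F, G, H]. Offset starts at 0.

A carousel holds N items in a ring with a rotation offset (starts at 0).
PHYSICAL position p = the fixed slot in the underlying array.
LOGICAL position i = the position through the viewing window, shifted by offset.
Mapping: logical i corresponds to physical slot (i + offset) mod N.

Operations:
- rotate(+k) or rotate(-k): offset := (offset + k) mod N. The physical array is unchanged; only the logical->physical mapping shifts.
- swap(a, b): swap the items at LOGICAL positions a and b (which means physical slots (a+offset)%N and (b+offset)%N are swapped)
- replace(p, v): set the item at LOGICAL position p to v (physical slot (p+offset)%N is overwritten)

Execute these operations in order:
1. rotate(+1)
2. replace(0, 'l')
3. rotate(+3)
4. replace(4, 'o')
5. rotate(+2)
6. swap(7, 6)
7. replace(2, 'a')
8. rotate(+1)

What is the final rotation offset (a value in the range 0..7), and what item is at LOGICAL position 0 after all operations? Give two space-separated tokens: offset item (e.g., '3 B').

After op 1 (rotate(+1)): offset=1, physical=[A,B,C,D,E,F,G,H], logical=[B,C,D,E,F,G,H,A]
After op 2 (replace(0, 'l')): offset=1, physical=[A,l,C,D,E,F,G,H], logical=[l,C,D,E,F,G,H,A]
After op 3 (rotate(+3)): offset=4, physical=[A,l,C,D,E,F,G,H], logical=[E,F,G,H,A,l,C,D]
After op 4 (replace(4, 'o')): offset=4, physical=[o,l,C,D,E,F,G,H], logical=[E,F,G,H,o,l,C,D]
After op 5 (rotate(+2)): offset=6, physical=[o,l,C,D,E,F,G,H], logical=[G,H,o,l,C,D,E,F]
After op 6 (swap(7, 6)): offset=6, physical=[o,l,C,D,F,E,G,H], logical=[G,H,o,l,C,D,F,E]
After op 7 (replace(2, 'a')): offset=6, physical=[a,l,C,D,F,E,G,H], logical=[G,H,a,l,C,D,F,E]
After op 8 (rotate(+1)): offset=7, physical=[a,l,C,D,F,E,G,H], logical=[H,a,l,C,D,F,E,G]

Answer: 7 H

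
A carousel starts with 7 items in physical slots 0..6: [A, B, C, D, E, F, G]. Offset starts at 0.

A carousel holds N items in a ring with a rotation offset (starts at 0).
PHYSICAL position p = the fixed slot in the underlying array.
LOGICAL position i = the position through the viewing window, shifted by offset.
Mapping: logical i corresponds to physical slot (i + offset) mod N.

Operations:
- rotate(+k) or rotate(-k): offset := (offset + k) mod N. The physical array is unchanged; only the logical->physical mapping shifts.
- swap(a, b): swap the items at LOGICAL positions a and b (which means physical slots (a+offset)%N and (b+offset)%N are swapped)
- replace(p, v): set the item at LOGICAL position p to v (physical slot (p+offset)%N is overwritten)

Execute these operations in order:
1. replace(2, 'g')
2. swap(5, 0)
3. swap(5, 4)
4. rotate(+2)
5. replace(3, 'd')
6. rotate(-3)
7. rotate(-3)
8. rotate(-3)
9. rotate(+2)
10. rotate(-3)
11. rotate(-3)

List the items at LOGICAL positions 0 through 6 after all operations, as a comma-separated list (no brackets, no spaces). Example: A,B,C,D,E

Answer: D,A,d,G,F,B,g

Derivation:
After op 1 (replace(2, 'g')): offset=0, physical=[A,B,g,D,E,F,G], logical=[A,B,g,D,E,F,G]
After op 2 (swap(5, 0)): offset=0, physical=[F,B,g,D,E,A,G], logical=[F,B,g,D,E,A,G]
After op 3 (swap(5, 4)): offset=0, physical=[F,B,g,D,A,E,G], logical=[F,B,g,D,A,E,G]
After op 4 (rotate(+2)): offset=2, physical=[F,B,g,D,A,E,G], logical=[g,D,A,E,G,F,B]
After op 5 (replace(3, 'd')): offset=2, physical=[F,B,g,D,A,d,G], logical=[g,D,A,d,G,F,B]
After op 6 (rotate(-3)): offset=6, physical=[F,B,g,D,A,d,G], logical=[G,F,B,g,D,A,d]
After op 7 (rotate(-3)): offset=3, physical=[F,B,g,D,A,d,G], logical=[D,A,d,G,F,B,g]
After op 8 (rotate(-3)): offset=0, physical=[F,B,g,D,A,d,G], logical=[F,B,g,D,A,d,G]
After op 9 (rotate(+2)): offset=2, physical=[F,B,g,D,A,d,G], logical=[g,D,A,d,G,F,B]
After op 10 (rotate(-3)): offset=6, physical=[F,B,g,D,A,d,G], logical=[G,F,B,g,D,A,d]
After op 11 (rotate(-3)): offset=3, physical=[F,B,g,D,A,d,G], logical=[D,A,d,G,F,B,g]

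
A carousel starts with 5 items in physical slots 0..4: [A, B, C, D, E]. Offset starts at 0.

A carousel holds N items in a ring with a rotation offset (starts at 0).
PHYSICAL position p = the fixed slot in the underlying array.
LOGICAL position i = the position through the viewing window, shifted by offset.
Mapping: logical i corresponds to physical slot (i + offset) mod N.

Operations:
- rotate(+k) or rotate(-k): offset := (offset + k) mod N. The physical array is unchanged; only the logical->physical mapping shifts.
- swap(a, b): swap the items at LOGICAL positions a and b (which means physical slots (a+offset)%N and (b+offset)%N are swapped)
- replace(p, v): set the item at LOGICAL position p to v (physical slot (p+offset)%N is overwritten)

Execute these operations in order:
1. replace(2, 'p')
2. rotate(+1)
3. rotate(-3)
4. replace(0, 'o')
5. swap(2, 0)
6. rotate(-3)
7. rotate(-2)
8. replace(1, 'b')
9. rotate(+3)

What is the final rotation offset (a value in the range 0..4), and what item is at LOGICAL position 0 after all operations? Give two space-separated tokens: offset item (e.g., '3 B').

Answer: 1 B

Derivation:
After op 1 (replace(2, 'p')): offset=0, physical=[A,B,p,D,E], logical=[A,B,p,D,E]
After op 2 (rotate(+1)): offset=1, physical=[A,B,p,D,E], logical=[B,p,D,E,A]
After op 3 (rotate(-3)): offset=3, physical=[A,B,p,D,E], logical=[D,E,A,B,p]
After op 4 (replace(0, 'o')): offset=3, physical=[A,B,p,o,E], logical=[o,E,A,B,p]
After op 5 (swap(2, 0)): offset=3, physical=[o,B,p,A,E], logical=[A,E,o,B,p]
After op 6 (rotate(-3)): offset=0, physical=[o,B,p,A,E], logical=[o,B,p,A,E]
After op 7 (rotate(-2)): offset=3, physical=[o,B,p,A,E], logical=[A,E,o,B,p]
After op 8 (replace(1, 'b')): offset=3, physical=[o,B,p,A,b], logical=[A,b,o,B,p]
After op 9 (rotate(+3)): offset=1, physical=[o,B,p,A,b], logical=[B,p,A,b,o]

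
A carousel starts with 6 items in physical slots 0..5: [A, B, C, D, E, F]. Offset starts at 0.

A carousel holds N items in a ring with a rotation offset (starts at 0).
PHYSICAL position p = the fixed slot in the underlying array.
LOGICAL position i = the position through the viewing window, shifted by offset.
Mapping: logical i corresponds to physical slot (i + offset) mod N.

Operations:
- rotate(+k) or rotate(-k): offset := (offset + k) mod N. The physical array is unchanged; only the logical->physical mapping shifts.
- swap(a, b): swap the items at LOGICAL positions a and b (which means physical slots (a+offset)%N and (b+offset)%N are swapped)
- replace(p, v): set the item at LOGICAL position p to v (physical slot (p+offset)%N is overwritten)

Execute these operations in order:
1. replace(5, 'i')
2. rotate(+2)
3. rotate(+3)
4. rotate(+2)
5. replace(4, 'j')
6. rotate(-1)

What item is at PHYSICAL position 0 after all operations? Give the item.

Answer: A

Derivation:
After op 1 (replace(5, 'i')): offset=0, physical=[A,B,C,D,E,i], logical=[A,B,C,D,E,i]
After op 2 (rotate(+2)): offset=2, physical=[A,B,C,D,E,i], logical=[C,D,E,i,A,B]
After op 3 (rotate(+3)): offset=5, physical=[A,B,C,D,E,i], logical=[i,A,B,C,D,E]
After op 4 (rotate(+2)): offset=1, physical=[A,B,C,D,E,i], logical=[B,C,D,E,i,A]
After op 5 (replace(4, 'j')): offset=1, physical=[A,B,C,D,E,j], logical=[B,C,D,E,j,A]
After op 6 (rotate(-1)): offset=0, physical=[A,B,C,D,E,j], logical=[A,B,C,D,E,j]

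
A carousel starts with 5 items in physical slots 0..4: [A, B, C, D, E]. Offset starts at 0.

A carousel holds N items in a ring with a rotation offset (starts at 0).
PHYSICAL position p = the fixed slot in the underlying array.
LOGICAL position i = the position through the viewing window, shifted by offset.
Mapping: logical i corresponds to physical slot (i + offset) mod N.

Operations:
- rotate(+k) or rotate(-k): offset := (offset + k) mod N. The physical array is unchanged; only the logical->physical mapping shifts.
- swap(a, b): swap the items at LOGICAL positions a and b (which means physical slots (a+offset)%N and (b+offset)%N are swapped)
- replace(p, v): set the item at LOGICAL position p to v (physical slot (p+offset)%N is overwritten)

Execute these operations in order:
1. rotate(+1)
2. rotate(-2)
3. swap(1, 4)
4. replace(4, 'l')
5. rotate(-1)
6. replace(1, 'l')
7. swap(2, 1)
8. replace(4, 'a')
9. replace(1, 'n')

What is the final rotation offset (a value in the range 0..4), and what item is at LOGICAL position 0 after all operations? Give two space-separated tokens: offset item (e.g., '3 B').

After op 1 (rotate(+1)): offset=1, physical=[A,B,C,D,E], logical=[B,C,D,E,A]
After op 2 (rotate(-2)): offset=4, physical=[A,B,C,D,E], logical=[E,A,B,C,D]
After op 3 (swap(1, 4)): offset=4, physical=[D,B,C,A,E], logical=[E,D,B,C,A]
After op 4 (replace(4, 'l')): offset=4, physical=[D,B,C,l,E], logical=[E,D,B,C,l]
After op 5 (rotate(-1)): offset=3, physical=[D,B,C,l,E], logical=[l,E,D,B,C]
After op 6 (replace(1, 'l')): offset=3, physical=[D,B,C,l,l], logical=[l,l,D,B,C]
After op 7 (swap(2, 1)): offset=3, physical=[l,B,C,l,D], logical=[l,D,l,B,C]
After op 8 (replace(4, 'a')): offset=3, physical=[l,B,a,l,D], logical=[l,D,l,B,a]
After op 9 (replace(1, 'n')): offset=3, physical=[l,B,a,l,n], logical=[l,n,l,B,a]

Answer: 3 l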